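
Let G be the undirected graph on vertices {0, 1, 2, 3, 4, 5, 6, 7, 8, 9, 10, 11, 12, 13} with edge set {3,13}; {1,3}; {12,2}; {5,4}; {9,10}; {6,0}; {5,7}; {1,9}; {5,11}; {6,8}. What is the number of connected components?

Component: {2, 12}
Component: {0, 6, 8}
Component: {4, 5, 7, 11}
Component: {1, 3, 9, 10, 13}

4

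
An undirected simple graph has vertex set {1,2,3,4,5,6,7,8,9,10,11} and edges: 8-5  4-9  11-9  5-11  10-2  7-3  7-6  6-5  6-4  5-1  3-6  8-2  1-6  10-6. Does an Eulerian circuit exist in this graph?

Yes

Degrees: 1:2, 2:2, 3:2, 4:2, 5:4, 6:6, 7:2, 8:2, 9:2, 10:2, 11:2
Every vertex has even degree and the edges form a single connected piece, so an Eulerian circuit exists.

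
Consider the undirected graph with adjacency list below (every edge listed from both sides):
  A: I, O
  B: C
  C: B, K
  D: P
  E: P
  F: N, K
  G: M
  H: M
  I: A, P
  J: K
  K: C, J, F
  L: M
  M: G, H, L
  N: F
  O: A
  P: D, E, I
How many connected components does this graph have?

Component: {G, H, L, M}
Component: {A, D, E, I, O, P}
Component: {B, C, F, J, K, N}

3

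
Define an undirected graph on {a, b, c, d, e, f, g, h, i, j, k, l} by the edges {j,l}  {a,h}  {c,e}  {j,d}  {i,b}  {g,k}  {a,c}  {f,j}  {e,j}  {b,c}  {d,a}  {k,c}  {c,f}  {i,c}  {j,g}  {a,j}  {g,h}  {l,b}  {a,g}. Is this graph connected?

Starting from a and exploring outward reaches every vertex (a, j, g, h, d, c, l, f, e, k, b, i); the graph is connected.

Yes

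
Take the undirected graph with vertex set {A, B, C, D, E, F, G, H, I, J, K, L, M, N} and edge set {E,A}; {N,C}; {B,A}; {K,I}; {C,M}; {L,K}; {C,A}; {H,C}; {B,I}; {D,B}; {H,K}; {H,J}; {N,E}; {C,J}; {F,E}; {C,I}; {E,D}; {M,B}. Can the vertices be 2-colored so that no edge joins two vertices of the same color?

No

C-J-H-C is an odd cycle (length 3), and a bipartite graph can contain only even cycles.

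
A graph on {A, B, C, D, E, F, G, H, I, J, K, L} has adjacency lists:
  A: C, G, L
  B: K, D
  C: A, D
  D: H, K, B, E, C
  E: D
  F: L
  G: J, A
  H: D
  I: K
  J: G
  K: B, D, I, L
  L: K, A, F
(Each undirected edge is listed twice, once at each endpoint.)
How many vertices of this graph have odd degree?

8

Degrees: A:3, B:2, C:2, D:5, E:1, F:1, G:2, H:1, I:1, J:1, K:4, L:3
Odd-degree vertices: A, D, E, F, H, I, J, L.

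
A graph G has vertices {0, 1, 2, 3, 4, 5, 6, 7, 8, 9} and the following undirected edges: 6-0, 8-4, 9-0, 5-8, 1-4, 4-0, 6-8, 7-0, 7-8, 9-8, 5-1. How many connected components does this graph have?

Component: {2}
Component: {3}
Component: {0, 1, 4, 5, 6, 7, 8, 9}

3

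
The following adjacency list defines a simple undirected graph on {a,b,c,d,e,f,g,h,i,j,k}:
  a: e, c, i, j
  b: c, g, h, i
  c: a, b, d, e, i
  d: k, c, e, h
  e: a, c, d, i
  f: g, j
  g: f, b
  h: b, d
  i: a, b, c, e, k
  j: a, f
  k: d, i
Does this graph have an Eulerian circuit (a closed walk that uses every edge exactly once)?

Degrees: a:4, b:4, c:5, d:4, e:4, f:2, g:2, h:2, i:5, j:2, k:2
c, i have odd degree; an Eulerian circuit needs every degree to be even, so none exists.

No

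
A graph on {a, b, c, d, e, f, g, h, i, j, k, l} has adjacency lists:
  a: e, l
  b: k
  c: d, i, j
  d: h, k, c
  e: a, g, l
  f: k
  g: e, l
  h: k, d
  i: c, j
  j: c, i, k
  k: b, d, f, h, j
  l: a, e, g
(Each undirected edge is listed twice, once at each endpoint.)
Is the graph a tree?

No

The graph has 12 vertices and 15 edges.
It is not connected, so it is not a tree.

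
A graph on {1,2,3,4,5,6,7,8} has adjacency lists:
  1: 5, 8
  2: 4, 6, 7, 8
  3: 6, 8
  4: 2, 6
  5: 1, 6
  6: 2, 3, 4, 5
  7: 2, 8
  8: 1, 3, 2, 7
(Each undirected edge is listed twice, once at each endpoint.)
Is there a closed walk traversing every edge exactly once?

Yes

Degrees: 1:2, 2:4, 3:2, 4:2, 5:2, 6:4, 7:2, 8:4
All degrees are even and the non-isolated vertices are connected — an Eulerian circuit exists.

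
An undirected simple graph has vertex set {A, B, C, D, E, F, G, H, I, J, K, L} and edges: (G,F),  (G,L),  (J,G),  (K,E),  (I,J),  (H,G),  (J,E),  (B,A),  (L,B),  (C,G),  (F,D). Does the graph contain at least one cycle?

|V| = 12, |E| = 11, number of components = 1.
A forest on 12 vertices with 1 component has exactly 11 edges, which matches — so no cycle.

No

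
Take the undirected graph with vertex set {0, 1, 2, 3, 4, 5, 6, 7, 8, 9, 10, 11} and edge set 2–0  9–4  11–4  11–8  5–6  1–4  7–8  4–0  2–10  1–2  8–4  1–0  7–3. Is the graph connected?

No

Component: {5, 6}
Component: {0, 1, 2, 3, 4, 7, 8, 9, 10, 11}
No edge joins these 2 groups, so the graph is disconnected.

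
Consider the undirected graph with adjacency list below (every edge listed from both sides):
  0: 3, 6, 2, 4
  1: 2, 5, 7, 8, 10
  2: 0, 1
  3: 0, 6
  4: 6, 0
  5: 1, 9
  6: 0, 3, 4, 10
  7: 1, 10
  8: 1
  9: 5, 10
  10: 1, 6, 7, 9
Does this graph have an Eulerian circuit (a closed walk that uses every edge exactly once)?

Degrees: 0:4, 1:5, 2:2, 3:2, 4:2, 5:2, 6:4, 7:2, 8:1, 9:2, 10:4
Vertices with odd degree: 1, 8. An Eulerian circuit requires all degrees even.

No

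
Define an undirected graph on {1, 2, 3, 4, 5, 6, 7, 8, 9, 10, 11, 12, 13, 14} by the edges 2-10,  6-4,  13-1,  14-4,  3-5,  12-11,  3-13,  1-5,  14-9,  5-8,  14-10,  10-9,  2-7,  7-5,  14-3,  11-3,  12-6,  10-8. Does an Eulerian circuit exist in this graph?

Degrees: 1:2, 2:2, 3:4, 4:2, 5:4, 6:2, 7:2, 8:2, 9:2, 10:4, 11:2, 12:2, 13:2, 14:4
Every vertex has even degree and the edges form a single connected piece, so an Eulerian circuit exists.

Yes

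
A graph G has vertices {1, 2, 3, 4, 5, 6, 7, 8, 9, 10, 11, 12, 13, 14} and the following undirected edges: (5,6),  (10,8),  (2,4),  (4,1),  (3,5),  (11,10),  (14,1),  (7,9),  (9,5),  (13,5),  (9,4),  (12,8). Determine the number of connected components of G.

2

Component: {8, 10, 11, 12}
Component: {1, 2, 3, 4, 5, 6, 7, 9, 13, 14}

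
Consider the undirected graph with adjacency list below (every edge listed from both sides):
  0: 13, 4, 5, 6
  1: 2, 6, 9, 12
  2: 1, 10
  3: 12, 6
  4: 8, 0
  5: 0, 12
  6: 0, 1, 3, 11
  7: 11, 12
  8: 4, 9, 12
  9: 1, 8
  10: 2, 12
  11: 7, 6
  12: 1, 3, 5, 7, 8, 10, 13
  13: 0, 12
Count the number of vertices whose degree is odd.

2

Degrees: 0:4, 1:4, 2:2, 3:2, 4:2, 5:2, 6:4, 7:2, 8:3, 9:2, 10:2, 11:2, 12:7, 13:2
Odd-degree vertices: 8, 12.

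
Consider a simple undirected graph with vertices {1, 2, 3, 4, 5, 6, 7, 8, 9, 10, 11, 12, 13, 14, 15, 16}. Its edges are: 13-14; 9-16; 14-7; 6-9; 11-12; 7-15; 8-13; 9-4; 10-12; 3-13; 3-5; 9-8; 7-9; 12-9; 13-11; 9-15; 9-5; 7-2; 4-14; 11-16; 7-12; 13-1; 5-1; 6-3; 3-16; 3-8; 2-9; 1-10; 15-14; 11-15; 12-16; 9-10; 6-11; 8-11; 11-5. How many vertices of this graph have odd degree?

8

Degrees: 1:3, 2:2, 3:5, 4:2, 5:4, 6:3, 7:5, 8:4, 9:10, 10:3, 11:7, 12:5, 13:5, 14:4, 15:4, 16:4
Odd-degree vertices: 1, 3, 6, 7, 10, 11, 12, 13.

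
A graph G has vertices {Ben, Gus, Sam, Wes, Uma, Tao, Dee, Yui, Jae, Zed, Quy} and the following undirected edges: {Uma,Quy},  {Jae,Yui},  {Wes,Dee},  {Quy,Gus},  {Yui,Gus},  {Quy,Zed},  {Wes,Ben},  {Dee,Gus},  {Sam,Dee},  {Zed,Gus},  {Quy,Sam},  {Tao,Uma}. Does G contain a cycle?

Yes

|V| = 11, |E| = 12, number of components = 1.
Since 12 > 11 - 1, a cycle must exist; for instance Dee-Sam-Quy-Gus-Dee.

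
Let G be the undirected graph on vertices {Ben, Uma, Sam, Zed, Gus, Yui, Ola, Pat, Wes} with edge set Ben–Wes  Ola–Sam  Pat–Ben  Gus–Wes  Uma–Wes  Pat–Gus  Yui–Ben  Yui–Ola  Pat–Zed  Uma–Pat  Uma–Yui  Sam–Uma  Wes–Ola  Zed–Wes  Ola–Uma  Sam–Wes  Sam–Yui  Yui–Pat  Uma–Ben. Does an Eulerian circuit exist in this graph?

Degrees: Ben:4, Uma:6, Sam:4, Zed:2, Gus:2, Yui:5, Ola:4, Pat:5, Wes:6
Vertices with odd degree: Yui, Pat. An Eulerian circuit requires all degrees even.

No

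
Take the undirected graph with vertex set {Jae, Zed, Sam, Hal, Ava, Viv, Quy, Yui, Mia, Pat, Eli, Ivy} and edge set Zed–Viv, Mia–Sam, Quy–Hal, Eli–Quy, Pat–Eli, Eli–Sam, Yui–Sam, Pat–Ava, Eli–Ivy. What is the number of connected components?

Component: {Jae}
Component: {Zed, Viv}
Component: {Sam, Hal, Ava, Quy, Yui, Mia, Pat, Eli, Ivy}

3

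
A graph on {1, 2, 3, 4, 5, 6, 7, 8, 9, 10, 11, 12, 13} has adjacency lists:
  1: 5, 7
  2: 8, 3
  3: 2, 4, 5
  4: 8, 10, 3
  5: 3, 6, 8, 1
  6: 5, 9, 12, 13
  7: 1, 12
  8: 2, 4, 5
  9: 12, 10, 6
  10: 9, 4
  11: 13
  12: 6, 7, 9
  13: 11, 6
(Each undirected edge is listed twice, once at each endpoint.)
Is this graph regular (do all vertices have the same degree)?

Degrees: 1:2, 2:2, 3:3, 4:3, 5:4, 6:4, 7:2, 8:3, 9:3, 10:2, 11:1, 12:3, 13:2
Degrees are not all equal (e.g. deg(11)=1 but deg(5)=4); not regular.

No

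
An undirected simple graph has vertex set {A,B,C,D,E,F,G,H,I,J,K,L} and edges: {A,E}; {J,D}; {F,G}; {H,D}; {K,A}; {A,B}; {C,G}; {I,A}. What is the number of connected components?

Component: {L}
Component: {C, F, G}
Component: {D, H, J}
Component: {A, B, E, I, K}

4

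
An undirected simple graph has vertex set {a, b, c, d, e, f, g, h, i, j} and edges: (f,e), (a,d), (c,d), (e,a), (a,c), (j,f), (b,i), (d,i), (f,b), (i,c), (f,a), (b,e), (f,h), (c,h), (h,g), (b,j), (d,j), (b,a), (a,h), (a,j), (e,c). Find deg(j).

Neighbors of j: a, b, d, f.

4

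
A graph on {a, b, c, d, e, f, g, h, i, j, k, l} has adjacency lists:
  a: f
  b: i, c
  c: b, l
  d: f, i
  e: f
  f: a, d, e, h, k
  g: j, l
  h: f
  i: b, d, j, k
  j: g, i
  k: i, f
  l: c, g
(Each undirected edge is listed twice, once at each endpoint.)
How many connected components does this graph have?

1

Component: {a, b, c, d, e, f, g, h, i, j, k, l}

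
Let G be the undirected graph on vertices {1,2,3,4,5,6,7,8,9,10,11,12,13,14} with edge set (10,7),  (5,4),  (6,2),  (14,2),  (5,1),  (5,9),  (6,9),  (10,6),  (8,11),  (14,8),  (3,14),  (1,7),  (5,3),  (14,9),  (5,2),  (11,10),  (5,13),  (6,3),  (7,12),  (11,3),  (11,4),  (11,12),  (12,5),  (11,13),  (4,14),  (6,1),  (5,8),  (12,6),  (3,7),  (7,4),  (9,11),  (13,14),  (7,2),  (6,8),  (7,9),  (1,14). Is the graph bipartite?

Yes

A valid 2-coloring puts {5, 6, 7, 11, 14} on one side and {1, 2, 3, 4, 8, 9, 10, 12, 13} on the other; every edge crosses between the two sides.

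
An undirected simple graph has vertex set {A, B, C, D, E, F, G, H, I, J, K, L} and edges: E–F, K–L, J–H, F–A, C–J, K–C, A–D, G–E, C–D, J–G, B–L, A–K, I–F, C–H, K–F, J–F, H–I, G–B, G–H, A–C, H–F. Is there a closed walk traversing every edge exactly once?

No

Degrees: A:4, B:2, C:5, D:2, E:2, F:6, G:4, H:5, I:2, J:4, K:4, L:2
C, H have odd degree; an Eulerian circuit needs every degree to be even, so none exists.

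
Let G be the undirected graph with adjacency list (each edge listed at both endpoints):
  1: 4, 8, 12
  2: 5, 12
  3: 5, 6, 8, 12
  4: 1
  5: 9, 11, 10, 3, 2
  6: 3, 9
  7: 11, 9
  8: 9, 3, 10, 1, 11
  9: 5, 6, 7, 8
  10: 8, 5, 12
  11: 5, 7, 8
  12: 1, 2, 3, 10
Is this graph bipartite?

Yes

Partition the vertices as {4, 5, 6, 7, 8, 12} vs {1, 2, 3, 9, 10, 11}. Each listed edge has one endpoint in each part, so the graph is bipartite.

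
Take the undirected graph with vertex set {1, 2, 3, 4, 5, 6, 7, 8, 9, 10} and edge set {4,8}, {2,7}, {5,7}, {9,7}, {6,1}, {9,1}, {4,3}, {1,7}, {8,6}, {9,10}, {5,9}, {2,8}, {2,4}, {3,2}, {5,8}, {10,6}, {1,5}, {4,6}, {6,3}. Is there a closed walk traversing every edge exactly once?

Degrees: 1:4, 2:4, 3:3, 4:4, 5:4, 6:5, 7:4, 8:4, 9:4, 10:2
Vertices with odd degree: 3, 6. An Eulerian circuit requires all degrees even.

No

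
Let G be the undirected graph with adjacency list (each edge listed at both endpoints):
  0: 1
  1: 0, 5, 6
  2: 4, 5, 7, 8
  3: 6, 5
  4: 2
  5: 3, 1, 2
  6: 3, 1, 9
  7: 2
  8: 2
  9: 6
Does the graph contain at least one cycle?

Yes

The graph has 10 vertices, 10 edges, and 1 connected component.
One cycle is 1-5-3-6-1.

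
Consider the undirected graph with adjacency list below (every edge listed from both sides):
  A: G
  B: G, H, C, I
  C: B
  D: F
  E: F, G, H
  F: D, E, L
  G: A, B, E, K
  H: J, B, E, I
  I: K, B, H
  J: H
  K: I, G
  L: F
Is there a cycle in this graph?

Yes

|V| = 12, |E| = 14, number of components = 1.
One cycle is G-B-H-E-G.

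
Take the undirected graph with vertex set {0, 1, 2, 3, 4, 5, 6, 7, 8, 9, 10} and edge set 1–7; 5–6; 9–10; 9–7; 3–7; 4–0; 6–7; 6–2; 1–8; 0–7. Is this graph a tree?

|V| = 11, |E| = 10.
Connected and |E| = |V| - 1, which characterizes a tree.

Yes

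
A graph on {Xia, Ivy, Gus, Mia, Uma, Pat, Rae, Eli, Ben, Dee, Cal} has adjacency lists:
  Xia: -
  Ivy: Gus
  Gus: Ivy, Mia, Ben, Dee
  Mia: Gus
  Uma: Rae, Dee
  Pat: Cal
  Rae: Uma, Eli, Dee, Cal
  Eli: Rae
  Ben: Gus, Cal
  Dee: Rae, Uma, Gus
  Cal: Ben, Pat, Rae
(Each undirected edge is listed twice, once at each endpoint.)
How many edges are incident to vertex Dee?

3

Neighbors of Dee: Gus, Uma, Rae.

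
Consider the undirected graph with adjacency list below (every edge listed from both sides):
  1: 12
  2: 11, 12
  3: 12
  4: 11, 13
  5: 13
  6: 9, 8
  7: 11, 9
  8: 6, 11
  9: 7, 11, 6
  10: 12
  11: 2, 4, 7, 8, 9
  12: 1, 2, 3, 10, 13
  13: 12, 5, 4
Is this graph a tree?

No

The graph has 13 vertices and 15 edges.
A tree on 13 vertices has exactly 12 edges; this graph has 15, so it contains a cycle and is not a tree.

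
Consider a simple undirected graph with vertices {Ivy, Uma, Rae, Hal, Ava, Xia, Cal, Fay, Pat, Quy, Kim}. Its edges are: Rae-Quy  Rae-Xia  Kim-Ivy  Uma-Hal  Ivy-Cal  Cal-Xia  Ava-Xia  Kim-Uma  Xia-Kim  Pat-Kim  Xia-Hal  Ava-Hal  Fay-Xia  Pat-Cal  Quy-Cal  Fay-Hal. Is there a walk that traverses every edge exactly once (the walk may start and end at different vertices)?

Yes

Degrees: Ivy:2, Uma:2, Rae:2, Hal:4, Ava:2, Xia:6, Cal:4, Fay:2, Pat:2, Quy:2, Kim:4
Odd-degree vertices: none (0 total).
The non-isolated vertices are connected and exactly 0 have odd degree, so an Eulerian trail exists.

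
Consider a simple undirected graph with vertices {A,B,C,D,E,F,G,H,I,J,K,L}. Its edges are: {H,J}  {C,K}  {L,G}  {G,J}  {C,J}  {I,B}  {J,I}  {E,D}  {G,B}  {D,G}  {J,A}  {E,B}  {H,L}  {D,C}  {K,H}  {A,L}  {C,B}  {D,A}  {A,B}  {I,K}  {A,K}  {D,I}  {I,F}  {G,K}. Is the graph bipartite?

Yes

Partition the vertices as {B, D, F, J, K, L} vs {A, C, E, G, H, I}. Each listed edge has one endpoint in each part, so the graph is bipartite.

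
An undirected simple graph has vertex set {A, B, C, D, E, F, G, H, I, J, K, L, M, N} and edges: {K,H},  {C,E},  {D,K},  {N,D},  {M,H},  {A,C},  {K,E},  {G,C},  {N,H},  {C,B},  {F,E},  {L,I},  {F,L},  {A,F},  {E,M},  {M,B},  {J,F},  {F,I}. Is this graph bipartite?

The cycle I-L-F-I has length 3, which is odd, so the graph is not bipartite.

No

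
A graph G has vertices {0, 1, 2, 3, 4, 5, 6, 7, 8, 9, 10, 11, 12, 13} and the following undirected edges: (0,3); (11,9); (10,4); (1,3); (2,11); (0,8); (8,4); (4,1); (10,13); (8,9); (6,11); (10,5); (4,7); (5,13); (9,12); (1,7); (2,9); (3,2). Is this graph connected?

Starting from 0 and exploring outward reaches every vertex (0, 3, 8, 1, 2, 4, 9, 7, 11, 10, 12, 6, 13, 5); the graph is connected.

Yes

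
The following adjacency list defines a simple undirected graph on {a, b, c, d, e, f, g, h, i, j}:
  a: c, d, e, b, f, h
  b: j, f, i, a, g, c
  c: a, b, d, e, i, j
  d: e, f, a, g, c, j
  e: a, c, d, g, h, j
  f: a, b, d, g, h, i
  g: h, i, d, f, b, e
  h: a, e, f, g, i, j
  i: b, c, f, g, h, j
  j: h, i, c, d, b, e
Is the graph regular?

Degrees: a:6, b:6, c:6, d:6, e:6, f:6, g:6, h:6, i:6, j:6
Every vertex has degree 6, so the graph is 6-regular.

Yes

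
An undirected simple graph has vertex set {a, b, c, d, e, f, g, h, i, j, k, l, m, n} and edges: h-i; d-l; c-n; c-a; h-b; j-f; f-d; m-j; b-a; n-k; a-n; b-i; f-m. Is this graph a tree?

No

|V| = 14, |E| = 13.
It is not connected, so it is not a tree.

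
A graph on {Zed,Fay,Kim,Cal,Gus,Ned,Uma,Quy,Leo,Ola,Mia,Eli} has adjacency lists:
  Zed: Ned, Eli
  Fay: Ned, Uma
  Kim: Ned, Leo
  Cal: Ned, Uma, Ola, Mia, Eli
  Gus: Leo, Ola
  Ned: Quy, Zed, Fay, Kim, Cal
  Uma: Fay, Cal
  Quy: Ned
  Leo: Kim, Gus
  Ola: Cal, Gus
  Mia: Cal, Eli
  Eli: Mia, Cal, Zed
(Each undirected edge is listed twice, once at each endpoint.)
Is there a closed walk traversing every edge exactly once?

Degrees: Zed:2, Fay:2, Kim:2, Cal:5, Gus:2, Ned:5, Uma:2, Quy:1, Leo:2, Ola:2, Mia:2, Eli:3
Vertices with odd degree: Cal, Ned, Quy, Eli. An Eulerian circuit requires all degrees even.

No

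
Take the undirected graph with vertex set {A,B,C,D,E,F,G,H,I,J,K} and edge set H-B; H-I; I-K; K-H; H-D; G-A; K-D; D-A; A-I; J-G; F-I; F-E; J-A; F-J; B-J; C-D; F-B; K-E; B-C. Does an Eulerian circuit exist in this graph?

Degrees: A:4, B:4, C:2, D:4, E:2, F:4, G:2, H:4, I:4, J:4, K:4
All degrees are even and the non-isolated vertices are connected — an Eulerian circuit exists.

Yes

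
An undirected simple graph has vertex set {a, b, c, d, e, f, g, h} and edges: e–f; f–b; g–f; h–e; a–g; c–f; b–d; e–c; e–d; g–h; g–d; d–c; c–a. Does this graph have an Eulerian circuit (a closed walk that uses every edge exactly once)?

Degrees: a:2, b:2, c:4, d:4, e:4, f:4, g:4, h:2
All degrees are even and the non-isolated vertices are connected — an Eulerian circuit exists.

Yes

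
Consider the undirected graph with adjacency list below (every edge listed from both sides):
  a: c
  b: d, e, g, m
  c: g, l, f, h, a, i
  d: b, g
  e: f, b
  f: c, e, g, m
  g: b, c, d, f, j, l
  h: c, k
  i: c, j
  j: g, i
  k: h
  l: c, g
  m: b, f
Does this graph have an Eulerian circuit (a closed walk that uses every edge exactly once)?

No

Degrees: a:1, b:4, c:6, d:2, e:2, f:4, g:6, h:2, i:2, j:2, k:1, l:2, m:2
a, k have odd degree; an Eulerian circuit needs every degree to be even, so none exists.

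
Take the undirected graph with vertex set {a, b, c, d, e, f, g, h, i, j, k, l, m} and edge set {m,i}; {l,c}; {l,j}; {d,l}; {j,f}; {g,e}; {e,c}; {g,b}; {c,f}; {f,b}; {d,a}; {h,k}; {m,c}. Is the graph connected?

No

Component: {h, k}
Component: {a, b, c, d, e, f, g, i, j, l, m}
No edge joins these 2 groups, so the graph is disconnected.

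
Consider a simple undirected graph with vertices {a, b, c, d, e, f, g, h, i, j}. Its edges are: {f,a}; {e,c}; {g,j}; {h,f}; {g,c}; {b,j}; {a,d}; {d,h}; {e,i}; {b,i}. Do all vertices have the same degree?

Yes

Degrees: a:2, b:2, c:2, d:2, e:2, f:2, g:2, h:2, i:2, j:2
Every vertex has degree 2, so the graph is 2-regular.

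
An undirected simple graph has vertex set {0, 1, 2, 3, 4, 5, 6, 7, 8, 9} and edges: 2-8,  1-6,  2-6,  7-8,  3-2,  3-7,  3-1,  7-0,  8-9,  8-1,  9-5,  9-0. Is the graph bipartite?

Yes

Color {1, 2, 4, 7, 9} black and {0, 3, 5, 6, 8} white. No edge joins two same-colored vertices, so the graph is bipartite.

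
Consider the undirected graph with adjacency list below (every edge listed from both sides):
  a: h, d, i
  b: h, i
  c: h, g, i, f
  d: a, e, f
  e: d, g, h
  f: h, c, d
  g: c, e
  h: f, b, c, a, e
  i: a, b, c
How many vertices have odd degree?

Degrees: a:3, b:2, c:4, d:3, e:3, f:3, g:2, h:5, i:3
Odd-degree vertices: a, d, e, f, h, i.

6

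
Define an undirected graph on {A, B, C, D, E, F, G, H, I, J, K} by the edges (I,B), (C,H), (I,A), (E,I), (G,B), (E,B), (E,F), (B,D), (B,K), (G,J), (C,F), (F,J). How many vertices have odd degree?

8

Degrees: A:1, B:5, C:2, D:1, E:3, F:3, G:2, H:1, I:3, J:2, K:1
Odd-degree vertices: A, B, D, E, F, H, I, K.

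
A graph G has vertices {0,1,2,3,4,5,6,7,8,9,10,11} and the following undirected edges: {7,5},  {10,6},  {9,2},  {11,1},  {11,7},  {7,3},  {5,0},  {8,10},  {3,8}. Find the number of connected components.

3

Component: {4}
Component: {2, 9}
Component: {0, 1, 3, 5, 6, 7, 8, 10, 11}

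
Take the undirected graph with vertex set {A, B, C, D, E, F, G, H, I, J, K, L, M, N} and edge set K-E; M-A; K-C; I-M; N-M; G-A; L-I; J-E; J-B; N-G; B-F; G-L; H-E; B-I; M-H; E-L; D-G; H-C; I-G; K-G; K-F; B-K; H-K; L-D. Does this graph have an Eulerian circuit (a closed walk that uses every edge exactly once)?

Degrees: A:2, B:4, C:2, D:2, E:4, F:2, G:6, H:4, I:4, J:2, K:6, L:4, M:4, N:2
All degrees are even and the non-isolated vertices are connected — an Eulerian circuit exists.

Yes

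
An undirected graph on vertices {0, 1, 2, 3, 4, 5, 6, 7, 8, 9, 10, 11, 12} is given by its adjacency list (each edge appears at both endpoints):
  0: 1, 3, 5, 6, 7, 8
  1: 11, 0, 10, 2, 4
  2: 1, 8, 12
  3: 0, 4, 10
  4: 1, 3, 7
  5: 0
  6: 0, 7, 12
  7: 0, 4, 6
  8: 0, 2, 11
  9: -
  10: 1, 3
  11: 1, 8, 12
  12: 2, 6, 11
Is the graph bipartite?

No

The cycle 6-7-0-6 has length 3, which is odd, so the graph is not bipartite.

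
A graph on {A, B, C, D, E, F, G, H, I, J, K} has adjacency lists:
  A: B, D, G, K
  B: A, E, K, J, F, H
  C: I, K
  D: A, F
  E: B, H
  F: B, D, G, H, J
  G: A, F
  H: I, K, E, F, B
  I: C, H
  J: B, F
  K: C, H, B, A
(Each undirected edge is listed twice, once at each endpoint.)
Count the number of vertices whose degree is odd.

Degrees: A:4, B:6, C:2, D:2, E:2, F:5, G:2, H:5, I:2, J:2, K:4
Odd-degree vertices: F, H.

2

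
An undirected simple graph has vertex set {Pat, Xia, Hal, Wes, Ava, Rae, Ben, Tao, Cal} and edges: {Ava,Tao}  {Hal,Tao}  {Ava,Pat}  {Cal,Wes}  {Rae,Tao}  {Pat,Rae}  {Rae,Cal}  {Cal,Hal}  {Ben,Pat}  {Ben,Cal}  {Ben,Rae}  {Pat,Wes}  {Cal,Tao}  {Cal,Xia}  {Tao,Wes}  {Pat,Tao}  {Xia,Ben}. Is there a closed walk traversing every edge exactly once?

No

Degrees: Pat:5, Xia:2, Hal:2, Wes:3, Ava:2, Rae:4, Ben:4, Tao:6, Cal:6
Vertices with odd degree: Pat, Wes. An Eulerian circuit requires all degrees even.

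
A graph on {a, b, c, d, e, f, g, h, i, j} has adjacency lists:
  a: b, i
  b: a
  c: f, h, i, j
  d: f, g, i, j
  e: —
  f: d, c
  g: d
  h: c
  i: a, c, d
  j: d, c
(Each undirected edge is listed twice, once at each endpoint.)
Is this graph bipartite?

Color {b, e, f, g, h, i, j} black and {a, c, d} white. No edge joins two same-colored vertices, so the graph is bipartite.

Yes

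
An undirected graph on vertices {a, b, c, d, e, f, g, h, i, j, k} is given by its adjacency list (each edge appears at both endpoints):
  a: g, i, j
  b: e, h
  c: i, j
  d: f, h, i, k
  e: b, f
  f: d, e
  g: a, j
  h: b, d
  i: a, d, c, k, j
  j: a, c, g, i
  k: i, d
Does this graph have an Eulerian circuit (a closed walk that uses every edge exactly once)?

No

Degrees: a:3, b:2, c:2, d:4, e:2, f:2, g:2, h:2, i:5, j:4, k:2
a, i have odd degree; an Eulerian circuit needs every degree to be even, so none exists.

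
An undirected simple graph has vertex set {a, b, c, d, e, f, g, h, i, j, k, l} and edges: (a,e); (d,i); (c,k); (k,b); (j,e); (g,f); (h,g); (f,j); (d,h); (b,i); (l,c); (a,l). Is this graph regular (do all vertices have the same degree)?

Yes

Degrees: a:2, b:2, c:2, d:2, e:2, f:2, g:2, h:2, i:2, j:2, k:2, l:2
Every vertex has degree 2, so the graph is 2-regular.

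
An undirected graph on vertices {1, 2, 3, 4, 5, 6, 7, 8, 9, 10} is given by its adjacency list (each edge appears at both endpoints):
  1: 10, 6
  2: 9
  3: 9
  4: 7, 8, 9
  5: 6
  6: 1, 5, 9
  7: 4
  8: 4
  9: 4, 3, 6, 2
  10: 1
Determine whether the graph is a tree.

Yes

|V| = 10, |E| = 9.
It is connected with exactly 9 edges, hence acyclic — it is a tree.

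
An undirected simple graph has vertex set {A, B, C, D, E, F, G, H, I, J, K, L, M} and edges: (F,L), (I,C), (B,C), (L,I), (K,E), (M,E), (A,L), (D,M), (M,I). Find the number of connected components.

Component: {G}
Component: {H}
Component: {J}
Component: {A, B, C, D, E, F, I, K, L, M}

4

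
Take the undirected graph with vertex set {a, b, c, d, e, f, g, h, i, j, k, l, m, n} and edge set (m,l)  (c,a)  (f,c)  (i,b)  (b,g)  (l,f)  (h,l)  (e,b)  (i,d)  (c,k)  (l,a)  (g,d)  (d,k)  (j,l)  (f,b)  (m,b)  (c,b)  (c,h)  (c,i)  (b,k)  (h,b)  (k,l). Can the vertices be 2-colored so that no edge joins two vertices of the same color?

No

f-c-b-f is an odd cycle (length 3), and a bipartite graph can contain only even cycles.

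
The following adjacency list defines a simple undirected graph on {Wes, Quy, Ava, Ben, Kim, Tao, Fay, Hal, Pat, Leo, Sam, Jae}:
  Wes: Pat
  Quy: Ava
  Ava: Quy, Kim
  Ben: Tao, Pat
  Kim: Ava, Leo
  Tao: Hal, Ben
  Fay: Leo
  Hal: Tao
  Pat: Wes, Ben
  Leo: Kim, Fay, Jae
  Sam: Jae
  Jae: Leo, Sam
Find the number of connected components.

Component: {Wes, Ben, Tao, Hal, Pat}
Component: {Quy, Ava, Kim, Fay, Leo, Sam, Jae}

2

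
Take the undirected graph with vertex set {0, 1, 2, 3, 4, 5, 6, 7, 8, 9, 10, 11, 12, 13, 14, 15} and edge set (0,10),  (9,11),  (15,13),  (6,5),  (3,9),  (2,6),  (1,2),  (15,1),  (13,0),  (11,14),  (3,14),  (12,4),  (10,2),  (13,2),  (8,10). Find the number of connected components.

Component: {7}
Component: {4, 12}
Component: {3, 9, 11, 14}
Component: {0, 1, 2, 5, 6, 8, 10, 13, 15}

4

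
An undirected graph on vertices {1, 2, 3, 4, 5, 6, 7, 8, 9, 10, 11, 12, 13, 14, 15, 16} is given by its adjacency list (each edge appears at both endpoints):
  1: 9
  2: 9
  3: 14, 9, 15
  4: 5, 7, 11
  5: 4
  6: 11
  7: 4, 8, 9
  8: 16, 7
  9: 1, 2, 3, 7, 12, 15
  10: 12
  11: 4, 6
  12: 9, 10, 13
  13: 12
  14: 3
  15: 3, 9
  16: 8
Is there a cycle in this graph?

|V| = 16, |E| = 16, number of components = 1.
Since 16 > 16 - 1, a cycle must exist; for instance 9-3-15-9.

Yes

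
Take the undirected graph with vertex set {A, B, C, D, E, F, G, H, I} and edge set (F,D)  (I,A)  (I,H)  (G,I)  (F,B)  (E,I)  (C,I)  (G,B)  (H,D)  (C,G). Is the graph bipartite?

No

The cycle C-G-I-C has length 3, which is odd, so the graph is not bipartite.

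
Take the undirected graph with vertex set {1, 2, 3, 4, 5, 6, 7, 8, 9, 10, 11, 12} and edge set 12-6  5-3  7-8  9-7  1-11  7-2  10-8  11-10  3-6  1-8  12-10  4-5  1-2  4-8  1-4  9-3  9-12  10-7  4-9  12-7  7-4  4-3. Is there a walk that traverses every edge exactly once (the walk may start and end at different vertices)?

Degrees: 1:4, 2:2, 3:4, 4:6, 5:2, 6:2, 7:6, 8:4, 9:4, 10:4, 11:2, 12:4
Odd-degree vertices: none (0 total).
With 0 odd-degree vertices and all edges in one connected piece, an Eulerian trail exists.

Yes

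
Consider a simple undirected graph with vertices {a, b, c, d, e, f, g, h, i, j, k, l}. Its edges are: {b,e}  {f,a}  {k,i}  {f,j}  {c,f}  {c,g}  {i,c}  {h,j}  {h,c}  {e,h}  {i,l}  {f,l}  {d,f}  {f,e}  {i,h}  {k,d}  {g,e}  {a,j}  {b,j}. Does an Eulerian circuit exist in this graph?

Yes

Degrees: a:2, b:2, c:4, d:2, e:4, f:6, g:2, h:4, i:4, j:4, k:2, l:2
Every vertex has even degree and the edges form a single connected piece, so an Eulerian circuit exists.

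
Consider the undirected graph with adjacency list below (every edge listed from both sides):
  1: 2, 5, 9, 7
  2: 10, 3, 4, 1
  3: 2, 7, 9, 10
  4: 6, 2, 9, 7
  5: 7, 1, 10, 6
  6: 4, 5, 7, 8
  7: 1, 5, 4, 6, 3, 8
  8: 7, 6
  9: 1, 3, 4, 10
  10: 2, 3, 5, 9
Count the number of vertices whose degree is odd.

0

Degrees: 1:4, 2:4, 3:4, 4:4, 5:4, 6:4, 7:6, 8:2, 9:4, 10:4
Odd-degree vertices: none.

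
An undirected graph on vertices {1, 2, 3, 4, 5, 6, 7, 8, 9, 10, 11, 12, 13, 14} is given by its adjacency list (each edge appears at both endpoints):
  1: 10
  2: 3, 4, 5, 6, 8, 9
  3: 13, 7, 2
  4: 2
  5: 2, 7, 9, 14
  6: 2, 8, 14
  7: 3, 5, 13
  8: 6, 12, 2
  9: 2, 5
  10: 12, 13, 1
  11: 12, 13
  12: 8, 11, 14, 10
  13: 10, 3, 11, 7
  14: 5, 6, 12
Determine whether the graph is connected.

Starting from 1 and exploring outward reaches every vertex (1, 10, 13, 12, 7, 11, 3, 8, 14, 5, 2, 6, 9, 4); the graph is connected.

Yes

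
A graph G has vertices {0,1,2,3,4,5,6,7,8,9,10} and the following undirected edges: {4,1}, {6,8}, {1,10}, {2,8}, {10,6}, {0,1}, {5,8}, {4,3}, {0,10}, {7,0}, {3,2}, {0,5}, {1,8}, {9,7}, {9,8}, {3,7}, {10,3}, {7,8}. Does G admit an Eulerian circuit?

Yes

Degrees: 0:4, 1:4, 2:2, 3:4, 4:2, 5:2, 6:2, 7:4, 8:6, 9:2, 10:4
Every vertex has even degree and the edges form a single connected piece, so an Eulerian circuit exists.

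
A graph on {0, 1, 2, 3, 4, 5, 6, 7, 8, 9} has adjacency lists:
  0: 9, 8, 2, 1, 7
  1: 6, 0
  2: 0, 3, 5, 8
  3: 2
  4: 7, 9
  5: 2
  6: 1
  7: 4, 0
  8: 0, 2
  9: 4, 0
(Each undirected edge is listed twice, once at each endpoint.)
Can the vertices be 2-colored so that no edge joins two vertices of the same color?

8-2-0-8 is an odd cycle (length 3), and a bipartite graph can contain only even cycles.

No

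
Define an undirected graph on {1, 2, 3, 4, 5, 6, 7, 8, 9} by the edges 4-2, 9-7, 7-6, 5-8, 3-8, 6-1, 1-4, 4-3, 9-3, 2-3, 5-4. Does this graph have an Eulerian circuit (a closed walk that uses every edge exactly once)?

Yes

Degrees: 1:2, 2:2, 3:4, 4:4, 5:2, 6:2, 7:2, 8:2, 9:2
Every vertex has even degree and the edges form a single connected piece, so an Eulerian circuit exists.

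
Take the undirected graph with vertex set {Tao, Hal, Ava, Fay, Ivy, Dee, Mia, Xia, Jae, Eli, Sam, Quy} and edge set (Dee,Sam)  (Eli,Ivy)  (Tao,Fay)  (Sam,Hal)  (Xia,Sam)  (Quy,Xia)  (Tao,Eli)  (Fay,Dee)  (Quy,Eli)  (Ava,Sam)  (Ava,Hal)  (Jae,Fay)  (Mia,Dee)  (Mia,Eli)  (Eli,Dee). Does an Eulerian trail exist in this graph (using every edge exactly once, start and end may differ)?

Degrees: Tao:2, Hal:2, Ava:2, Fay:3, Ivy:1, Dee:4, Mia:2, Xia:2, Jae:1, Eli:5, Sam:4, Quy:2
Odd-degree vertices: Fay, Ivy, Jae, Eli (4 total).
With 4 odd-degree vertices (more than two), no single trail can use every edge.

No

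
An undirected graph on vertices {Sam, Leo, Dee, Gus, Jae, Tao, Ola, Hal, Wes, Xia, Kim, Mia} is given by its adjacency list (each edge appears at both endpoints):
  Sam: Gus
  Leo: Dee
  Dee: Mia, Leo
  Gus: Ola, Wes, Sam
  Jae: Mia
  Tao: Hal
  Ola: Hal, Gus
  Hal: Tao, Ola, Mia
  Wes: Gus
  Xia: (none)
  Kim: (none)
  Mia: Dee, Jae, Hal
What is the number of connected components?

Component: {Xia}
Component: {Kim}
Component: {Sam, Leo, Dee, Gus, Jae, Tao, Ola, Hal, Wes, Mia}

3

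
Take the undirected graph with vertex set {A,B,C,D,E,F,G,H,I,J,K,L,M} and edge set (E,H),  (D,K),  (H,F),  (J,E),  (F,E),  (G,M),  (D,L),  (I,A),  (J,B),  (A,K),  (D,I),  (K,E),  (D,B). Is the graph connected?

No

Component: {C}
Component: {G, M}
Component: {A, B, D, E, F, H, I, J, K, L}
No edge joins these 3 groups, so the graph is disconnected.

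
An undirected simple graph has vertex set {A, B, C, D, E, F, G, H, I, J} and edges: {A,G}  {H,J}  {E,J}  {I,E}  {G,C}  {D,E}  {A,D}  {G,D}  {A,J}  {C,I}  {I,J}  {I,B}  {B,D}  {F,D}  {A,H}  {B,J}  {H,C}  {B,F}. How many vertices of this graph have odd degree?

6

Degrees: A:4, B:4, C:3, D:5, E:3, F:2, G:3, H:3, I:4, J:5
Odd-degree vertices: C, D, E, G, H, J.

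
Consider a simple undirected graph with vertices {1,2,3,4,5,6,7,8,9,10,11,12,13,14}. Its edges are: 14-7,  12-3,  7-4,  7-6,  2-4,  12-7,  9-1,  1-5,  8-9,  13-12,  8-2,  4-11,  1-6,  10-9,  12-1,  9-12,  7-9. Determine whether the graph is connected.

Starting from 1 and exploring outward reaches every vertex (1, 9, 5, 6, 12, 7, 10, 8, 3, 13, 14, 4, 2, 11); the graph is connected.

Yes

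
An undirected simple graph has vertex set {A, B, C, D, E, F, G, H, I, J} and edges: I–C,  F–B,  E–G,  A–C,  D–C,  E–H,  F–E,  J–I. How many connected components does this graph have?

Component: {A, C, D, I, J}
Component: {B, E, F, G, H}

2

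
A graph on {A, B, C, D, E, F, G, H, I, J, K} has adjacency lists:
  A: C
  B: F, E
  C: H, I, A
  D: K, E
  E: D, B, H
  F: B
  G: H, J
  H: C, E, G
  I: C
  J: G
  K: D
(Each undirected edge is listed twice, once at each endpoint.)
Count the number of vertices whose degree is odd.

8

Degrees: A:1, B:2, C:3, D:2, E:3, F:1, G:2, H:3, I:1, J:1, K:1
Odd-degree vertices: A, C, E, F, H, I, J, K.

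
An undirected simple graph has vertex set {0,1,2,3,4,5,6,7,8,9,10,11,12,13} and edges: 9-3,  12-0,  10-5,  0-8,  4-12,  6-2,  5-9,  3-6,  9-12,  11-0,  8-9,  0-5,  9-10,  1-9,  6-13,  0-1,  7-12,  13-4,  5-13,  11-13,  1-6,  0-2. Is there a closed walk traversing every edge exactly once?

No

Degrees: 0:6, 1:3, 2:2, 3:2, 4:2, 5:4, 6:4, 7:1, 8:2, 9:6, 10:2, 11:2, 12:4, 13:4
1, 7 have odd degree; an Eulerian circuit needs every degree to be even, so none exists.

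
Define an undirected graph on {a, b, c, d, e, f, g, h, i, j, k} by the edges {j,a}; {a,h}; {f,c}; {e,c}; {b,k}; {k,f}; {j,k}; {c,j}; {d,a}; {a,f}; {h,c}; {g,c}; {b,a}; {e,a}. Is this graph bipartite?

Yes

A valid 2-coloring puts {b, d, e, f, g, h, i, j} on one side and {a, c, k} on the other; every edge crosses between the two sides.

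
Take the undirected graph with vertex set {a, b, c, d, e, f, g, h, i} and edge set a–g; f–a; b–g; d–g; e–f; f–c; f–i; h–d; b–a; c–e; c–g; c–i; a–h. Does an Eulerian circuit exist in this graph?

Yes

Degrees: a:4, b:2, c:4, d:2, e:2, f:4, g:4, h:2, i:2
Every vertex has even degree and the edges form a single connected piece, so an Eulerian circuit exists.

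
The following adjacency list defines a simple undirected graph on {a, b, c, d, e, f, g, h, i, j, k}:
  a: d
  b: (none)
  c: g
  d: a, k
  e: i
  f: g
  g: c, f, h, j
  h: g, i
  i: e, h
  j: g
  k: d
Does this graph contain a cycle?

The graph has 11 vertices, 8 edges, and 3 connected components.
A forest on 11 vertices with 3 components has exactly 8 edges, which matches — so no cycle.

No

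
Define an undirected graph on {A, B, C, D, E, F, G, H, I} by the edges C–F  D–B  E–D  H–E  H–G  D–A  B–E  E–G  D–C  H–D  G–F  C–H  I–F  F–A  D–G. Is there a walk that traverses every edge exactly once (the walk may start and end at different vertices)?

Degrees: A:2, B:2, C:3, D:6, E:4, F:4, G:4, H:4, I:1
Odd-degree vertices: C, I (2 total).
The non-isolated vertices are connected and exactly 2 have odd degree, so an Eulerian trail exists (from C to I).

Yes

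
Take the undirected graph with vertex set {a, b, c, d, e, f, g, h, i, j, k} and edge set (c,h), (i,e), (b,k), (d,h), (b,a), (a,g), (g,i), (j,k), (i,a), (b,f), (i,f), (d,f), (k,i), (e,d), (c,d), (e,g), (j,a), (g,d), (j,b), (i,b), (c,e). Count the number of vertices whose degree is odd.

Degrees: a:4, b:5, c:3, d:5, e:4, f:3, g:4, h:2, i:6, j:3, k:3
Odd-degree vertices: b, c, d, f, j, k.

6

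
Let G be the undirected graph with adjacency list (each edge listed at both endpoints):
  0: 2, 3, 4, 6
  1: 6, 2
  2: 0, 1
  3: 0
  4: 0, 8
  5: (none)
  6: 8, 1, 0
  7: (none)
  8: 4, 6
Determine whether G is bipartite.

Yes

A valid 2-coloring puts {2, 3, 4, 5, 6, 7} on one side and {0, 1, 8} on the other; every edge crosses between the two sides.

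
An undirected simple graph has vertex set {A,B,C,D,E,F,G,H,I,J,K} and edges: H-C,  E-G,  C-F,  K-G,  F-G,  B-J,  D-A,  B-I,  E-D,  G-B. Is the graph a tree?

Yes

|V| = 11, |E| = 10.
It is connected with exactly 10 edges, hence acyclic — it is a tree.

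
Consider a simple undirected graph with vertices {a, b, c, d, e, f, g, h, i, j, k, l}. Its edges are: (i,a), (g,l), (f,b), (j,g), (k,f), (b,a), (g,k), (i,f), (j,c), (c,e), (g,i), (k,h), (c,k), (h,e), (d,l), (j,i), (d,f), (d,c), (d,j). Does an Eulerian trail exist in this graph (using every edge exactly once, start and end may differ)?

Degrees: a:2, b:2, c:4, d:4, e:2, f:4, g:4, h:2, i:4, j:4, k:4, l:2
Odd-degree vertices: none (0 total).
With 0 odd-degree vertices and all edges in one connected piece, an Eulerian trail exists.

Yes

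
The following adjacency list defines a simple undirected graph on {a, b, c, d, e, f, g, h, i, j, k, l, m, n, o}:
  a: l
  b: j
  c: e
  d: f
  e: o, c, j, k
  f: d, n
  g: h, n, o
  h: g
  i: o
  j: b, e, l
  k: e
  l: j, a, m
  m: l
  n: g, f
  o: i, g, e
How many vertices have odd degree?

Degrees: a:1, b:1, c:1, d:1, e:4, f:2, g:3, h:1, i:1, j:3, k:1, l:3, m:1, n:2, o:3
Odd-degree vertices: a, b, c, d, g, h, i, j, k, l, m, o.

12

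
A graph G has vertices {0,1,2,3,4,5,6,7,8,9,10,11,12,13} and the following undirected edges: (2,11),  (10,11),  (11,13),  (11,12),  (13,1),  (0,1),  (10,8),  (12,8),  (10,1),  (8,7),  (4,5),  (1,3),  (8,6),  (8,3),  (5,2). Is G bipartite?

A valid 2-coloring puts {1, 5, 8, 9, 11} on one side and {0, 2, 3, 4, 6, 7, 10, 12, 13} on the other; every edge crosses between the two sides.

Yes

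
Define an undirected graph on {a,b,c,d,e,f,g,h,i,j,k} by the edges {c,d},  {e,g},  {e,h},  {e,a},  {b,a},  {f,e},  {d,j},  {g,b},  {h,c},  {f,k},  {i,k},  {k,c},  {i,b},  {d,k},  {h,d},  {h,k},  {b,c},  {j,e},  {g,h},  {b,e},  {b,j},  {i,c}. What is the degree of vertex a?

2

Neighbors of a: b, e.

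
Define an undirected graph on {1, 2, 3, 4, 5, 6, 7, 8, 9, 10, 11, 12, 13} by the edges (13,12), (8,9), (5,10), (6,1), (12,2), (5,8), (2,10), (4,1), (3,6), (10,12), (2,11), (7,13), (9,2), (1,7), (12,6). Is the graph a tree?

The graph has 13 vertices and 15 edges.
A tree on 13 vertices has exactly 12 edges; this graph has 15, so it contains a cycle and is not a tree.

No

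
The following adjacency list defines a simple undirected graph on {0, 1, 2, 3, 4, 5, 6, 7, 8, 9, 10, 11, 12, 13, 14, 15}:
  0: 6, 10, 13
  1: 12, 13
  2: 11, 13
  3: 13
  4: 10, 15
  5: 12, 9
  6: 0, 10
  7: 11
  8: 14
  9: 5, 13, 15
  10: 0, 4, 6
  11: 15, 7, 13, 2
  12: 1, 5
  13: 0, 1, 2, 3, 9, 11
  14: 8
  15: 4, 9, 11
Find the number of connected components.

Component: {8, 14}
Component: {0, 1, 2, 3, 4, 5, 6, 7, 9, 10, 11, 12, 13, 15}

2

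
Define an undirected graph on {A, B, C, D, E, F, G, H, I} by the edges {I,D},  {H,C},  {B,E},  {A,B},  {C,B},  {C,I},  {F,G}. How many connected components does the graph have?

2

Component: {F, G}
Component: {A, B, C, D, E, H, I}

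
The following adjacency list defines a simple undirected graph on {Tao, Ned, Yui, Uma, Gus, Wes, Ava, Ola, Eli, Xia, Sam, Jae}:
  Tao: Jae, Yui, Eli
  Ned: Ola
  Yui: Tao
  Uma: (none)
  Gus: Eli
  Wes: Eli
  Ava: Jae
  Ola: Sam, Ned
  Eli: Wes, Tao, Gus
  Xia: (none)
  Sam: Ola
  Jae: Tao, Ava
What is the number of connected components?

Component: {Uma}
Component: {Xia}
Component: {Ned, Ola, Sam}
Component: {Tao, Yui, Gus, Wes, Ava, Eli, Jae}

4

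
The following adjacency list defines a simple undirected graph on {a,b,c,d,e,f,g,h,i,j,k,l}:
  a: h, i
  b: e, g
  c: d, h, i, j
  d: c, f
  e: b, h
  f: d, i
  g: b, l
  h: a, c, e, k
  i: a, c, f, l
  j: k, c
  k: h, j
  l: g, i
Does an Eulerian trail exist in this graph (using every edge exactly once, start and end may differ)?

Degrees: a:2, b:2, c:4, d:2, e:2, f:2, g:2, h:4, i:4, j:2, k:2, l:2
Odd-degree vertices: none (0 total).
With 0 odd-degree vertices and all edges in one connected piece, an Eulerian trail exists.

Yes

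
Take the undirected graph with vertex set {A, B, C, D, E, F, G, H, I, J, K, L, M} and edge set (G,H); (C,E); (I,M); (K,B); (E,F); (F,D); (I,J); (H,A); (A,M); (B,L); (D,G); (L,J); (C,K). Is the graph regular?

Yes

Degrees: A:2, B:2, C:2, D:2, E:2, F:2, G:2, H:2, I:2, J:2, K:2, L:2, M:2
Every vertex has degree 2, so the graph is 2-regular.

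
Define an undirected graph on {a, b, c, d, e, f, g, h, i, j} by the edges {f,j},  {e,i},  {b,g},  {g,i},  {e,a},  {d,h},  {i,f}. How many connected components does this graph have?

Component: {c}
Component: {d, h}
Component: {a, b, e, f, g, i, j}

3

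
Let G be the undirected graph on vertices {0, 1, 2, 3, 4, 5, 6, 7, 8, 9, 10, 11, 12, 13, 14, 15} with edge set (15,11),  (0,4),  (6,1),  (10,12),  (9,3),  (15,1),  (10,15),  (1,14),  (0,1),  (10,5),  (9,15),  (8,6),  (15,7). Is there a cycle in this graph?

No

|V| = 16, |E| = 13, number of components = 3.
A forest on 16 vertices with 3 components has exactly 13 edges, which matches — so no cycle.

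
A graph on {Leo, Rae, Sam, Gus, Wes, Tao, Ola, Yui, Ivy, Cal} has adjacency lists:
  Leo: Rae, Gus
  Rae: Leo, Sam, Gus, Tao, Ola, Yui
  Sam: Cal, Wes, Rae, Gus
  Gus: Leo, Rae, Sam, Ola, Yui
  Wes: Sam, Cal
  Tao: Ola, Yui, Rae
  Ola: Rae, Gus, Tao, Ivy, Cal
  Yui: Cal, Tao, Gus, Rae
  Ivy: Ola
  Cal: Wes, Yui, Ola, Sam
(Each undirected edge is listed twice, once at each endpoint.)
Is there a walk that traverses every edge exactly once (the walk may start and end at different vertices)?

No

Degrees: Leo:2, Rae:6, Sam:4, Gus:5, Wes:2, Tao:3, Ola:5, Yui:4, Ivy:1, Cal:4
Odd-degree vertices: Gus, Tao, Ola, Ivy (4 total).
An Eulerian trail requires 0 or 2 odd-degree vertices; here there are 4.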